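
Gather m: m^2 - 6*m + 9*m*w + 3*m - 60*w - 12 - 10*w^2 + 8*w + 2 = m^2 + m*(9*w - 3) - 10*w^2 - 52*w - 10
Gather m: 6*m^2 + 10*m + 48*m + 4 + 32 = 6*m^2 + 58*m + 36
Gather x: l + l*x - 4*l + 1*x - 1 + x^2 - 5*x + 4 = -3*l + x^2 + x*(l - 4) + 3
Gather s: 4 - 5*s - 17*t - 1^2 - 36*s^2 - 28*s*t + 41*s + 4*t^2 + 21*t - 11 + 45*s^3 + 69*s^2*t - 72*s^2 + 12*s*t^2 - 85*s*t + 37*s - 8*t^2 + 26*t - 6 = 45*s^3 + s^2*(69*t - 108) + s*(12*t^2 - 113*t + 73) - 4*t^2 + 30*t - 14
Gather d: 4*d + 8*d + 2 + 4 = 12*d + 6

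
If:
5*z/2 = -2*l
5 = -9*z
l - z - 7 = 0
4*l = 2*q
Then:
No Solution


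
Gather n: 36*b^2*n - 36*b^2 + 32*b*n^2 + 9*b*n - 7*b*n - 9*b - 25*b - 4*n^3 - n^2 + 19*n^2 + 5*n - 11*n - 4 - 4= -36*b^2 - 34*b - 4*n^3 + n^2*(32*b + 18) + n*(36*b^2 + 2*b - 6) - 8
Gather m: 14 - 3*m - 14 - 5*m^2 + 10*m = -5*m^2 + 7*m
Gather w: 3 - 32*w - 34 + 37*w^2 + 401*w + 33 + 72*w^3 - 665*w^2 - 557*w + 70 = 72*w^3 - 628*w^2 - 188*w + 72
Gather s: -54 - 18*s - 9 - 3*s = -21*s - 63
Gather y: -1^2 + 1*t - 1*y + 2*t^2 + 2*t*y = 2*t^2 + t + y*(2*t - 1) - 1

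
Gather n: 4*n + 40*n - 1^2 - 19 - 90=44*n - 110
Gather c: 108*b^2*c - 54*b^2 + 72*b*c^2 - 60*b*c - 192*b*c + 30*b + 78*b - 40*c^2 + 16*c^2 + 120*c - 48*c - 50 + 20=-54*b^2 + 108*b + c^2*(72*b - 24) + c*(108*b^2 - 252*b + 72) - 30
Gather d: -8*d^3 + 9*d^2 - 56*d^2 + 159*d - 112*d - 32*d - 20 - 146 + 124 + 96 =-8*d^3 - 47*d^2 + 15*d + 54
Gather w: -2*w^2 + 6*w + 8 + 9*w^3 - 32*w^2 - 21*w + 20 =9*w^3 - 34*w^2 - 15*w + 28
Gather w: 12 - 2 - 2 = 8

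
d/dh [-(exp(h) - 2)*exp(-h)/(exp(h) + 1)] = (exp(2*h) - 4*exp(h) - 2)*exp(-h)/(exp(2*h) + 2*exp(h) + 1)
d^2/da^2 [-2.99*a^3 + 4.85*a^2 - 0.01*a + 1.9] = 9.7 - 17.94*a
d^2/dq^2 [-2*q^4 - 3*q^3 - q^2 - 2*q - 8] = -24*q^2 - 18*q - 2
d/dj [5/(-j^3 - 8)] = 15*j^2/(j^3 + 8)^2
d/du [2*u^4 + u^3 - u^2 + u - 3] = 8*u^3 + 3*u^2 - 2*u + 1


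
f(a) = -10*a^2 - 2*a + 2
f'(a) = -20*a - 2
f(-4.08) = -156.30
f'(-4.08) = 79.60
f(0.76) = -5.30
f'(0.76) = -17.20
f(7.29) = -544.02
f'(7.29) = -147.80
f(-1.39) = -14.54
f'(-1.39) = 25.80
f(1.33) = -18.35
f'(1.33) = -28.60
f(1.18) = -14.28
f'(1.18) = -25.60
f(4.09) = -173.46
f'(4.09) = -83.80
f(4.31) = -192.38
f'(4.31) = -88.20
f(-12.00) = -1414.00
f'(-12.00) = 238.00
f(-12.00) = -1414.00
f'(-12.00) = 238.00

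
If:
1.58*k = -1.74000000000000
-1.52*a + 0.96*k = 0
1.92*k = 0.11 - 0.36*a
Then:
No Solution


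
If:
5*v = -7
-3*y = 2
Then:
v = -7/5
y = -2/3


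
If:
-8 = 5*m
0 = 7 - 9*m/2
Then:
No Solution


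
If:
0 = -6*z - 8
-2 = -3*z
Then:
No Solution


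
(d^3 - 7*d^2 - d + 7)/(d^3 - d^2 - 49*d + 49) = (d + 1)/(d + 7)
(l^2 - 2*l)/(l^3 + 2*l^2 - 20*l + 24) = l/(l^2 + 4*l - 12)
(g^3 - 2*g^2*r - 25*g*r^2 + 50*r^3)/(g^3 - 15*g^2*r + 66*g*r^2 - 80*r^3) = (-g - 5*r)/(-g + 8*r)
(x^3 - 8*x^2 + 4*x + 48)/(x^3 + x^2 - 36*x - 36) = (x^2 - 2*x - 8)/(x^2 + 7*x + 6)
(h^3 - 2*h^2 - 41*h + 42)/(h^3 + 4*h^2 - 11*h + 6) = (h - 7)/(h - 1)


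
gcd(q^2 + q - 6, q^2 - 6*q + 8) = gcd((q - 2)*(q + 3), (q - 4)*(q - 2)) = q - 2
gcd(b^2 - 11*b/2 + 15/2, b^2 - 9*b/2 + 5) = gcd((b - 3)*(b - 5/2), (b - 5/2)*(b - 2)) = b - 5/2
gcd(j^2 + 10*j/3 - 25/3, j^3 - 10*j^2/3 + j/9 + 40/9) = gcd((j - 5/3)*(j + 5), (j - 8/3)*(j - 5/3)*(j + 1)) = j - 5/3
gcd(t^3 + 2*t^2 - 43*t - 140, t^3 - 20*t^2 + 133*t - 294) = t - 7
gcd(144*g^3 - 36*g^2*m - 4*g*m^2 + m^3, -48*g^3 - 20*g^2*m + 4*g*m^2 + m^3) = 24*g^2 - 2*g*m - m^2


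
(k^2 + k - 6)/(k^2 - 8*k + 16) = (k^2 + k - 6)/(k^2 - 8*k + 16)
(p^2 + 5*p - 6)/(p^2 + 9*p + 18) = (p - 1)/(p + 3)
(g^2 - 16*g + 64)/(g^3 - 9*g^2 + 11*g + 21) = (g^2 - 16*g + 64)/(g^3 - 9*g^2 + 11*g + 21)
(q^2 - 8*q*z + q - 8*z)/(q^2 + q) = (q - 8*z)/q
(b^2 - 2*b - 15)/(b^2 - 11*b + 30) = (b + 3)/(b - 6)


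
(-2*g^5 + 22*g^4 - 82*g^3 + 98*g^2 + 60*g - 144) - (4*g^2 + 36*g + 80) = -2*g^5 + 22*g^4 - 82*g^3 + 94*g^2 + 24*g - 224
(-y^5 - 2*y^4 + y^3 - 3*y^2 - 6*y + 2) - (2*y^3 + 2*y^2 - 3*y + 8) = -y^5 - 2*y^4 - y^3 - 5*y^2 - 3*y - 6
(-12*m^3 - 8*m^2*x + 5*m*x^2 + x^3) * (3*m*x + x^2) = -36*m^4*x - 36*m^3*x^2 + 7*m^2*x^3 + 8*m*x^4 + x^5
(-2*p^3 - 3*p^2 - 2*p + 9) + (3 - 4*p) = -2*p^3 - 3*p^2 - 6*p + 12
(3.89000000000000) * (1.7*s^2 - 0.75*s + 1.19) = 6.613*s^2 - 2.9175*s + 4.6291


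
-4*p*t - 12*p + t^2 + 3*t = (-4*p + t)*(t + 3)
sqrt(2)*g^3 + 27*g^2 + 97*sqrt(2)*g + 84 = (g + 6*sqrt(2))*(g + 7*sqrt(2))*(sqrt(2)*g + 1)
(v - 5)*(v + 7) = v^2 + 2*v - 35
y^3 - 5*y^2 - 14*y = y*(y - 7)*(y + 2)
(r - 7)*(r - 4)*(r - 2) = r^3 - 13*r^2 + 50*r - 56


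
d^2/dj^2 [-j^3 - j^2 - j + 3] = -6*j - 2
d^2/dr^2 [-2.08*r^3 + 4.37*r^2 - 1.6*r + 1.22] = 8.74 - 12.48*r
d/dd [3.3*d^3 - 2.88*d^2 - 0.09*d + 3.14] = 9.9*d^2 - 5.76*d - 0.09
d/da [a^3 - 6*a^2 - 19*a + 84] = 3*a^2 - 12*a - 19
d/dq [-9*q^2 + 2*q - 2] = 2 - 18*q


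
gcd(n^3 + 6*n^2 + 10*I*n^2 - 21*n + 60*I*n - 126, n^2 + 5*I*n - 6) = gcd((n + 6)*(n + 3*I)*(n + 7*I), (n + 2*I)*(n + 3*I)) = n + 3*I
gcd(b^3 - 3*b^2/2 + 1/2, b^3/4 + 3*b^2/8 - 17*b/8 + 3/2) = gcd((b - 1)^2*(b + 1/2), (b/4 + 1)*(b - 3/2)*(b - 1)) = b - 1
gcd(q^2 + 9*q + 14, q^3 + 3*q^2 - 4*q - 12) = q + 2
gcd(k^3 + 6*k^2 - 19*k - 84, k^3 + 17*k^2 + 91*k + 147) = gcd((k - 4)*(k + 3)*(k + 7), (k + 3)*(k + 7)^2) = k^2 + 10*k + 21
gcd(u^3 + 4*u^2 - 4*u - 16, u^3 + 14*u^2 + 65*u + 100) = u + 4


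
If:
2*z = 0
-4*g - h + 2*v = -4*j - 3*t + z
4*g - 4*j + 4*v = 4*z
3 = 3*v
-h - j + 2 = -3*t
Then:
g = -5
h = 3*t + 6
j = -4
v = 1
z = 0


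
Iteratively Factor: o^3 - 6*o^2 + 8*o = (o - 2)*(o^2 - 4*o) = (o - 4)*(o - 2)*(o)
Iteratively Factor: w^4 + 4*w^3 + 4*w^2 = (w)*(w^3 + 4*w^2 + 4*w) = w^2*(w^2 + 4*w + 4) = w^2*(w + 2)*(w + 2)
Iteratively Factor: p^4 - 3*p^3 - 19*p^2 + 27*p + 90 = (p + 3)*(p^3 - 6*p^2 - p + 30) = (p - 3)*(p + 3)*(p^2 - 3*p - 10) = (p - 5)*(p - 3)*(p + 3)*(p + 2)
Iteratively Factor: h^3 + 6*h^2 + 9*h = (h + 3)*(h^2 + 3*h) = h*(h + 3)*(h + 3)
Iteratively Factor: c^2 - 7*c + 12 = (c - 4)*(c - 3)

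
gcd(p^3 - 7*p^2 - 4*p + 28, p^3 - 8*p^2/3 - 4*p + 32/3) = p^2 - 4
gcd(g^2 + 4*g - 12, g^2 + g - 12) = 1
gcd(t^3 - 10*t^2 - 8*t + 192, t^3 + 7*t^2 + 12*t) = t + 4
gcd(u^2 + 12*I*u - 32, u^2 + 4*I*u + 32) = u + 8*I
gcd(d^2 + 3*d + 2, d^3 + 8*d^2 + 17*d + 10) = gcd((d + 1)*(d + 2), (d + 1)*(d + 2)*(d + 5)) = d^2 + 3*d + 2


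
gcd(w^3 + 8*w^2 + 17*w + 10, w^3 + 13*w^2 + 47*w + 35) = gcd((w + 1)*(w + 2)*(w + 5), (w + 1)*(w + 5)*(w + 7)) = w^2 + 6*w + 5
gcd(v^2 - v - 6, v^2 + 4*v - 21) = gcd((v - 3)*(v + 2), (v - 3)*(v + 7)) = v - 3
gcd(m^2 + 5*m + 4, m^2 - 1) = m + 1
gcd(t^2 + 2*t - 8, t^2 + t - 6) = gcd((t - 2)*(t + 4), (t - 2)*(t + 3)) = t - 2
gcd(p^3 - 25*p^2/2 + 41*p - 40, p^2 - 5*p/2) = p - 5/2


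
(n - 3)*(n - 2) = n^2 - 5*n + 6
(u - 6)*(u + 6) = u^2 - 36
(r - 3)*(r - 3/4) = r^2 - 15*r/4 + 9/4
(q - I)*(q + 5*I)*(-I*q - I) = -I*q^3 + 4*q^2 - I*q^2 + 4*q - 5*I*q - 5*I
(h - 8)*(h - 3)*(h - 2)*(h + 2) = h^4 - 11*h^3 + 20*h^2 + 44*h - 96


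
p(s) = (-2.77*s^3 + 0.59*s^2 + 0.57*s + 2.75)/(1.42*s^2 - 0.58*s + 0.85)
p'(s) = (0.58 - 2.84*s)*(-2.77*s^3 + 0.59*s^2 + 0.57*s + 2.75)/(1.42*s^2 - 0.58*s + 0.85)^2 + (-8.31*s^2 + 1.18*s + 0.57)/(1.42*s^2 - 0.58*s + 0.85) = (-3.9334*s^4 + 3.2132*s^3 - 8.2151*s^2 - 6.807*s + 2.0795)/(2.0164*s^4 - 1.6472*s^3 + 2.7504*s^2 - 0.986*s + 0.7225)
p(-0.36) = 2.21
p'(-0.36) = 2.10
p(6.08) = -11.93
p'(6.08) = -2.01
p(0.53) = 2.98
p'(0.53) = -4.14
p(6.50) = -12.78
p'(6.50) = -2.00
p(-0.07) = 3.02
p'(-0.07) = 3.12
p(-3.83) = 6.90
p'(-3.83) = -1.96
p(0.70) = 2.18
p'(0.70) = -5.04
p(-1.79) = 3.03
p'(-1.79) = -1.71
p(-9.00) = 17.05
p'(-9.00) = -1.96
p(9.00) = -17.75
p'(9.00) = -1.98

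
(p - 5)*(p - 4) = p^2 - 9*p + 20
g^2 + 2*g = g*(g + 2)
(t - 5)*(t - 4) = t^2 - 9*t + 20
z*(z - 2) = z^2 - 2*z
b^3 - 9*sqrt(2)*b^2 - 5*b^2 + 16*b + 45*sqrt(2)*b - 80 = (b - 5)*(b - 8*sqrt(2))*(b - sqrt(2))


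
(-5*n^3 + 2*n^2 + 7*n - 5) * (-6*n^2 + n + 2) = 30*n^5 - 17*n^4 - 50*n^3 + 41*n^2 + 9*n - 10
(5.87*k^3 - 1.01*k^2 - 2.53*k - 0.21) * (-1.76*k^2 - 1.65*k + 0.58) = -10.3312*k^5 - 7.9079*k^4 + 9.5239*k^3 + 3.9583*k^2 - 1.1209*k - 0.1218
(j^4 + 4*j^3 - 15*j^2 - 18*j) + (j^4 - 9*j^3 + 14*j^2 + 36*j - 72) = 2*j^4 - 5*j^3 - j^2 + 18*j - 72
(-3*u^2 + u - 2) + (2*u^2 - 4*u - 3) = -u^2 - 3*u - 5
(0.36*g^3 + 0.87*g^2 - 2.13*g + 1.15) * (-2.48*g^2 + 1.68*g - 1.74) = -0.8928*g^5 - 1.5528*g^4 + 6.1176*g^3 - 7.9442*g^2 + 5.6382*g - 2.001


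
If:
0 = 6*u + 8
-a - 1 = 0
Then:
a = -1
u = -4/3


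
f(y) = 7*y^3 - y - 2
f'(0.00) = -1.00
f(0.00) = -2.00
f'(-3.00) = 188.00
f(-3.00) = -188.00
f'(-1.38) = 38.99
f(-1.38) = -19.02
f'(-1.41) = 40.75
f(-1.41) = -20.21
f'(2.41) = 120.97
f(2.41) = 93.57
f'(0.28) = 0.65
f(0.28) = -2.13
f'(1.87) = 72.43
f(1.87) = 41.90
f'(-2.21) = 101.57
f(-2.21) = -75.35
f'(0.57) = 5.82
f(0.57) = -1.27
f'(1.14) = 26.29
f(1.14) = 7.23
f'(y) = 21*y^2 - 1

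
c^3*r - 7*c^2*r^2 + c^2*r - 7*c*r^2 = c*(c - 7*r)*(c*r + r)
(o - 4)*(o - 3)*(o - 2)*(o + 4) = o^4 - 5*o^3 - 10*o^2 + 80*o - 96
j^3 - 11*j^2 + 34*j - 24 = (j - 6)*(j - 4)*(j - 1)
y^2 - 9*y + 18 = (y - 6)*(y - 3)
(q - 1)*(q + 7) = q^2 + 6*q - 7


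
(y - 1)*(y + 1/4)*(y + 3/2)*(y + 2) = y^4 + 11*y^3/4 + y^2/8 - 25*y/8 - 3/4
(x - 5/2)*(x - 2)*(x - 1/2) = x^3 - 5*x^2 + 29*x/4 - 5/2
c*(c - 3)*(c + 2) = c^3 - c^2 - 6*c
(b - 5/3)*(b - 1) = b^2 - 8*b/3 + 5/3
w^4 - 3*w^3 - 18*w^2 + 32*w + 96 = (w - 4)^2*(w + 2)*(w + 3)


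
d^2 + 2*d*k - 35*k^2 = (d - 5*k)*(d + 7*k)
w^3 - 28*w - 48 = (w - 6)*(w + 2)*(w + 4)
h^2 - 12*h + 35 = (h - 7)*(h - 5)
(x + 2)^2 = x^2 + 4*x + 4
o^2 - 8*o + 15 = (o - 5)*(o - 3)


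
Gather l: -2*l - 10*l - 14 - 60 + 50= -12*l - 24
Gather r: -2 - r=-r - 2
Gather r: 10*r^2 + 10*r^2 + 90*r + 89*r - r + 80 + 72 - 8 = 20*r^2 + 178*r + 144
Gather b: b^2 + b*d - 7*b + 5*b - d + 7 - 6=b^2 + b*(d - 2) - d + 1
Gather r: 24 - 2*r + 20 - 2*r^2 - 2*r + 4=-2*r^2 - 4*r + 48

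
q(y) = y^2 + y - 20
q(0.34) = -19.54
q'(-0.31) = 0.38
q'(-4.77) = -8.54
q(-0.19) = -20.15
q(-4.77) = -2.02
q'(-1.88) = -2.76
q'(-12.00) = -23.00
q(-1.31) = -19.59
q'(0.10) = 1.20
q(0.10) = -19.89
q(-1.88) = -18.35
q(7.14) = 38.12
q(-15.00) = 190.00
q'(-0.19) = 0.62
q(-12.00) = 112.00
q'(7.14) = 15.28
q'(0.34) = 1.68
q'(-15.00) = -29.00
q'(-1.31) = -1.62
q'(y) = 2*y + 1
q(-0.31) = -20.21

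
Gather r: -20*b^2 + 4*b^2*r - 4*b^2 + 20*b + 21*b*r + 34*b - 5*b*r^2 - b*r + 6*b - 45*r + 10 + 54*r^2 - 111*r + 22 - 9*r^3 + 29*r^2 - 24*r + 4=-24*b^2 + 60*b - 9*r^3 + r^2*(83 - 5*b) + r*(4*b^2 + 20*b - 180) + 36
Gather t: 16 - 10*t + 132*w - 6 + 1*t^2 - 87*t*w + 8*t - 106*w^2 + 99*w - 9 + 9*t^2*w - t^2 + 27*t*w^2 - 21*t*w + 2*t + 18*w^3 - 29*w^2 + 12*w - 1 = 9*t^2*w + t*(27*w^2 - 108*w) + 18*w^3 - 135*w^2 + 243*w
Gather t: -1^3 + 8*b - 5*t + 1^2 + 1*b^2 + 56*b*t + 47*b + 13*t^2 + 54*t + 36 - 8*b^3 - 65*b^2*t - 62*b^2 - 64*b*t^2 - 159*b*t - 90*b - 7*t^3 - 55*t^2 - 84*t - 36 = -8*b^3 - 61*b^2 - 35*b - 7*t^3 + t^2*(-64*b - 42) + t*(-65*b^2 - 103*b - 35)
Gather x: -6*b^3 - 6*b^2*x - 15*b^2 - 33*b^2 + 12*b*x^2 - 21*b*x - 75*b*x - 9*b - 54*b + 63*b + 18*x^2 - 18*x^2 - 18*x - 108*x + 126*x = -6*b^3 - 48*b^2 + 12*b*x^2 + x*(-6*b^2 - 96*b)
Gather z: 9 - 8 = 1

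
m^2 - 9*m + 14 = (m - 7)*(m - 2)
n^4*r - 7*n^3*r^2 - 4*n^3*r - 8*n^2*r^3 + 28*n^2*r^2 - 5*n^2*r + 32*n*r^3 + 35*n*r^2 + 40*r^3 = (n - 5)*(n - 8*r)*(n + r)*(n*r + r)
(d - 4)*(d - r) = d^2 - d*r - 4*d + 4*r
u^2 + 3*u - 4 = (u - 1)*(u + 4)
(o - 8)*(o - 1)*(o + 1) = o^3 - 8*o^2 - o + 8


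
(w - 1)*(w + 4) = w^2 + 3*w - 4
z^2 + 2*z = z*(z + 2)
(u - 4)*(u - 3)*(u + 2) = u^3 - 5*u^2 - 2*u + 24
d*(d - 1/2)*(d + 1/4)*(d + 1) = d^4 + 3*d^3/4 - 3*d^2/8 - d/8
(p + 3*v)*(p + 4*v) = p^2 + 7*p*v + 12*v^2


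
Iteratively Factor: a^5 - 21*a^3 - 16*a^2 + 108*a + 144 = (a - 4)*(a^4 + 4*a^3 - 5*a^2 - 36*a - 36) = (a - 4)*(a - 3)*(a^3 + 7*a^2 + 16*a + 12) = (a - 4)*(a - 3)*(a + 3)*(a^2 + 4*a + 4) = (a - 4)*(a - 3)*(a + 2)*(a + 3)*(a + 2)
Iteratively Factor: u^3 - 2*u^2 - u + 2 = (u + 1)*(u^2 - 3*u + 2) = (u - 2)*(u + 1)*(u - 1)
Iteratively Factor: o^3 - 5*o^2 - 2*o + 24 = (o - 4)*(o^2 - o - 6) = (o - 4)*(o + 2)*(o - 3)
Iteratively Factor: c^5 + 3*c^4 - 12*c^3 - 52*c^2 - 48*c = (c + 2)*(c^4 + c^3 - 14*c^2 - 24*c) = (c - 4)*(c + 2)*(c^3 + 5*c^2 + 6*c) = (c - 4)*(c + 2)*(c + 3)*(c^2 + 2*c) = (c - 4)*(c + 2)^2*(c + 3)*(c)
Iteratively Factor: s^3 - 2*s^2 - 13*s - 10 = (s - 5)*(s^2 + 3*s + 2) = (s - 5)*(s + 2)*(s + 1)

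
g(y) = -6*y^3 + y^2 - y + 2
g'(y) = -18*y^2 + 2*y - 1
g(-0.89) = 7.91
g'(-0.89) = -17.04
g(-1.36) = 20.30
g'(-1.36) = -37.01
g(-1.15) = 13.60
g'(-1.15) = -27.10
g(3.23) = -192.99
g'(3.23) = -182.33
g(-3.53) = 281.91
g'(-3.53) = -232.36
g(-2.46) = 99.83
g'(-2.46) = -114.85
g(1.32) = -11.38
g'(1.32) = -29.72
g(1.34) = -11.98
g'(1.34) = -30.64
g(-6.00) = 1340.00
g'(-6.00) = -661.00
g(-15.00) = 20492.00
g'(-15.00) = -4081.00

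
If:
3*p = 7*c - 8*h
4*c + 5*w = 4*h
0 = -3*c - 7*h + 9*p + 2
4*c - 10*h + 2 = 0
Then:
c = 3/4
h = 1/2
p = 5/12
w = -1/5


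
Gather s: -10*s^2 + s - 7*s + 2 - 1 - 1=-10*s^2 - 6*s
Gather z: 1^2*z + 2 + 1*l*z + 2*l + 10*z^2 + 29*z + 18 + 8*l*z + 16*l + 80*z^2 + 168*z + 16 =18*l + 90*z^2 + z*(9*l + 198) + 36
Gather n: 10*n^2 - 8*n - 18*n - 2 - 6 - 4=10*n^2 - 26*n - 12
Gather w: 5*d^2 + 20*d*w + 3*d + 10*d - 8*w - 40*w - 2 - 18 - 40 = 5*d^2 + 13*d + w*(20*d - 48) - 60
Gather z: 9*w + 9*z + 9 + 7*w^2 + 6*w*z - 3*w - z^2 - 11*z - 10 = 7*w^2 + 6*w - z^2 + z*(6*w - 2) - 1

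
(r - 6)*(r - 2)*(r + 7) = r^3 - r^2 - 44*r + 84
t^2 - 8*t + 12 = (t - 6)*(t - 2)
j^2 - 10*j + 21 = (j - 7)*(j - 3)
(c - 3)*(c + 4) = c^2 + c - 12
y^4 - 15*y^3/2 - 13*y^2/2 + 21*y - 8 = (y - 8)*(y - 1)*(y - 1/2)*(y + 2)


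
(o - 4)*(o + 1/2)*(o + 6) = o^3 + 5*o^2/2 - 23*o - 12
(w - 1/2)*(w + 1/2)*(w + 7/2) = w^3 + 7*w^2/2 - w/4 - 7/8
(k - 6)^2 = k^2 - 12*k + 36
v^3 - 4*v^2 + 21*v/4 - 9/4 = (v - 3/2)^2*(v - 1)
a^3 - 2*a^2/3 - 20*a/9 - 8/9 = (a - 2)*(a + 2/3)^2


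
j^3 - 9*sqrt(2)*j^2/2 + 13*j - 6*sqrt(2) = (j - 2*sqrt(2))*(j - 3*sqrt(2)/2)*(j - sqrt(2))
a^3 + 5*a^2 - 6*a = a*(a - 1)*(a + 6)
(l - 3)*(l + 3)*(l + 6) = l^3 + 6*l^2 - 9*l - 54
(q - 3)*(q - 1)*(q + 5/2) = q^3 - 3*q^2/2 - 7*q + 15/2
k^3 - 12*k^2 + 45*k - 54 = (k - 6)*(k - 3)^2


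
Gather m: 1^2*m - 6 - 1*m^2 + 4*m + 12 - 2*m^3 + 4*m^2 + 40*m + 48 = -2*m^3 + 3*m^2 + 45*m + 54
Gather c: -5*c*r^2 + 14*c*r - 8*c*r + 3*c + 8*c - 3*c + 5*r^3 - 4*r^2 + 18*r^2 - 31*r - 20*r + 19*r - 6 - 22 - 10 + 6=c*(-5*r^2 + 6*r + 8) + 5*r^3 + 14*r^2 - 32*r - 32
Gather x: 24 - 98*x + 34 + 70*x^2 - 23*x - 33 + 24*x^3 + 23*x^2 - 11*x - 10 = 24*x^3 + 93*x^2 - 132*x + 15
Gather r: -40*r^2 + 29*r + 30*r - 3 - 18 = -40*r^2 + 59*r - 21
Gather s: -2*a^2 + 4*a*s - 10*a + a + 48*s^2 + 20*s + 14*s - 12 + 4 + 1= -2*a^2 - 9*a + 48*s^2 + s*(4*a + 34) - 7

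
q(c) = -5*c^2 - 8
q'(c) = -10*c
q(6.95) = -249.51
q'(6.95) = -69.50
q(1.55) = -20.01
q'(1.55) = -15.50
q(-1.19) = -15.08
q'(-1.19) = 11.90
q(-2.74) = -45.54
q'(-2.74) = 27.40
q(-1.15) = -14.61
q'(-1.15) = 11.50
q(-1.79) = -24.02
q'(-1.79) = 17.90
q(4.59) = -113.34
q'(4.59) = -45.90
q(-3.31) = -62.78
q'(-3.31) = 33.10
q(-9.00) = -413.00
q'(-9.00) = 90.00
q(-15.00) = -1133.00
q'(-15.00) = 150.00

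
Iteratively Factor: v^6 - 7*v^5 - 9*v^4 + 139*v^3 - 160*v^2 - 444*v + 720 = (v - 3)*(v^5 - 4*v^4 - 21*v^3 + 76*v^2 + 68*v - 240) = (v - 3)^2*(v^4 - v^3 - 24*v^2 + 4*v + 80) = (v - 5)*(v - 3)^2*(v^3 + 4*v^2 - 4*v - 16) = (v - 5)*(v - 3)^2*(v + 2)*(v^2 + 2*v - 8) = (v - 5)*(v - 3)^2*(v - 2)*(v + 2)*(v + 4)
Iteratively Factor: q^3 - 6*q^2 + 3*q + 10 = (q + 1)*(q^2 - 7*q + 10) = (q - 2)*(q + 1)*(q - 5)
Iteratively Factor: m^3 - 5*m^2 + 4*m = (m - 1)*(m^2 - 4*m) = m*(m - 1)*(m - 4)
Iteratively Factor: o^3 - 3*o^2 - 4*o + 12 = (o - 3)*(o^2 - 4) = (o - 3)*(o - 2)*(o + 2)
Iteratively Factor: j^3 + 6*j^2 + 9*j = (j + 3)*(j^2 + 3*j) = j*(j + 3)*(j + 3)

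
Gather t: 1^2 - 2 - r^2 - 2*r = -r^2 - 2*r - 1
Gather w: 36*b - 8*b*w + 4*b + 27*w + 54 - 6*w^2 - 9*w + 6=40*b - 6*w^2 + w*(18 - 8*b) + 60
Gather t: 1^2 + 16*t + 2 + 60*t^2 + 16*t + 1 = 60*t^2 + 32*t + 4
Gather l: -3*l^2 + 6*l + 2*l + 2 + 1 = -3*l^2 + 8*l + 3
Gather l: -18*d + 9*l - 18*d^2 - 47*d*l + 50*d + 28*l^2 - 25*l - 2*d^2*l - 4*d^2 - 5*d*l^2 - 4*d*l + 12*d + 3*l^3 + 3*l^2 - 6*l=-22*d^2 + 44*d + 3*l^3 + l^2*(31 - 5*d) + l*(-2*d^2 - 51*d - 22)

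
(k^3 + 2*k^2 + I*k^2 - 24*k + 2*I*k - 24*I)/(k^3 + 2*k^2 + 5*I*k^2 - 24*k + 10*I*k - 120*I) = (k + I)/(k + 5*I)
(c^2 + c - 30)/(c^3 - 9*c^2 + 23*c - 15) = (c + 6)/(c^2 - 4*c + 3)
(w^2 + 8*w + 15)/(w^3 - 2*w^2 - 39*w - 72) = (w + 5)/(w^2 - 5*w - 24)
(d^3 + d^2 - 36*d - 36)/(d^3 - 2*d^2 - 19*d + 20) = (d^3 + d^2 - 36*d - 36)/(d^3 - 2*d^2 - 19*d + 20)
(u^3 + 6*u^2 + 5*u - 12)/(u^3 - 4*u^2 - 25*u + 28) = (u + 3)/(u - 7)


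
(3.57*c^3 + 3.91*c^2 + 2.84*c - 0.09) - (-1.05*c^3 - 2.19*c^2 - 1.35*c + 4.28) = 4.62*c^3 + 6.1*c^2 + 4.19*c - 4.37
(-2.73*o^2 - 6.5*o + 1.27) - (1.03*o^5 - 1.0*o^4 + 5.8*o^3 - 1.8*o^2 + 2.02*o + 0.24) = -1.03*o^5 + 1.0*o^4 - 5.8*o^3 - 0.93*o^2 - 8.52*o + 1.03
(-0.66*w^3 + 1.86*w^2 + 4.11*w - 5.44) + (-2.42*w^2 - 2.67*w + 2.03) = -0.66*w^3 - 0.56*w^2 + 1.44*w - 3.41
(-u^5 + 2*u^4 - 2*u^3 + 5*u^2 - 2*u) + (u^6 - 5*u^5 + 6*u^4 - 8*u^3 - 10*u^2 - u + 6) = u^6 - 6*u^5 + 8*u^4 - 10*u^3 - 5*u^2 - 3*u + 6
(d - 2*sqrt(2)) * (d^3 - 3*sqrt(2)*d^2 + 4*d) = d^4 - 5*sqrt(2)*d^3 + 16*d^2 - 8*sqrt(2)*d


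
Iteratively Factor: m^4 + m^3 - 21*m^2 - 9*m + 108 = (m - 3)*(m^3 + 4*m^2 - 9*m - 36) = (m - 3)^2*(m^2 + 7*m + 12) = (m - 3)^2*(m + 3)*(m + 4)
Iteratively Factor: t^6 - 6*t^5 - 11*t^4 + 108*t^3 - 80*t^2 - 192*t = (t)*(t^5 - 6*t^4 - 11*t^3 + 108*t^2 - 80*t - 192) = t*(t + 4)*(t^4 - 10*t^3 + 29*t^2 - 8*t - 48) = t*(t - 3)*(t + 4)*(t^3 - 7*t^2 + 8*t + 16) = t*(t - 4)*(t - 3)*(t + 4)*(t^2 - 3*t - 4) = t*(t - 4)^2*(t - 3)*(t + 4)*(t + 1)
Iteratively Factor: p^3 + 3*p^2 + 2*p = (p + 2)*(p^2 + p) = (p + 1)*(p + 2)*(p)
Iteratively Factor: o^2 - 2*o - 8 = (o + 2)*(o - 4)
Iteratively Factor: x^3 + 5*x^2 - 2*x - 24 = (x + 3)*(x^2 + 2*x - 8) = (x + 3)*(x + 4)*(x - 2)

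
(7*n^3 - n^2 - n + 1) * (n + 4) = 7*n^4 + 27*n^3 - 5*n^2 - 3*n + 4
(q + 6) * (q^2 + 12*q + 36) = q^3 + 18*q^2 + 108*q + 216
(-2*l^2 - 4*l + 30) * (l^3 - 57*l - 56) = -2*l^5 - 4*l^4 + 144*l^3 + 340*l^2 - 1486*l - 1680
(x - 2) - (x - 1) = -1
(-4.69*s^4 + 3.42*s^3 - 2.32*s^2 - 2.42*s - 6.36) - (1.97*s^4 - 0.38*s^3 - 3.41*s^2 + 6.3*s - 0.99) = -6.66*s^4 + 3.8*s^3 + 1.09*s^2 - 8.72*s - 5.37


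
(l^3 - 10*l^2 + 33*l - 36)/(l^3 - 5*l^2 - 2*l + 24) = (l - 3)/(l + 2)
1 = 1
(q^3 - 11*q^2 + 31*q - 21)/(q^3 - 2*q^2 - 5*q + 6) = (q - 7)/(q + 2)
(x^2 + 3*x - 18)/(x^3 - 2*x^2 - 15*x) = (-x^2 - 3*x + 18)/(x*(-x^2 + 2*x + 15))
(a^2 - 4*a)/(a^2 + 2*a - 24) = a/(a + 6)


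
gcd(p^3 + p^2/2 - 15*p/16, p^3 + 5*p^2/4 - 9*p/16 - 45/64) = p^2 + p/2 - 15/16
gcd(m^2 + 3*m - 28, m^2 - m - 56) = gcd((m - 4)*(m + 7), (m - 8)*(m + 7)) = m + 7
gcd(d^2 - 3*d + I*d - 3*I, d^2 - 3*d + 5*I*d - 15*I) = d - 3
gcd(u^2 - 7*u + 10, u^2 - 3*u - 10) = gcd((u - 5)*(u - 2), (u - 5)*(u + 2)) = u - 5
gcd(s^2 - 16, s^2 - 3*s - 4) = s - 4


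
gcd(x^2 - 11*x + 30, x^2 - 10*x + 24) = x - 6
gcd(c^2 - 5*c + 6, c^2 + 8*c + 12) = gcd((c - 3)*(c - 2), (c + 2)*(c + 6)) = 1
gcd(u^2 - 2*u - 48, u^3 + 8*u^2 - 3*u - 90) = u + 6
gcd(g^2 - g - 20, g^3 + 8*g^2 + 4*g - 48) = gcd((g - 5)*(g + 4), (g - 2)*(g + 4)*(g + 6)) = g + 4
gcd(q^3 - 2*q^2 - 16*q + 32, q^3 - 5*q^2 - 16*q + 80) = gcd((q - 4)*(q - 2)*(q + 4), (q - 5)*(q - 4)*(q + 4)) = q^2 - 16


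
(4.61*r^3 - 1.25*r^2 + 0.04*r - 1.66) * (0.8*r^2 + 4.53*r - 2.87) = 3.688*r^5 + 19.8833*r^4 - 18.8612*r^3 + 2.4407*r^2 - 7.6346*r + 4.7642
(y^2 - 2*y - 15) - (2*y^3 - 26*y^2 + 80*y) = -2*y^3 + 27*y^2 - 82*y - 15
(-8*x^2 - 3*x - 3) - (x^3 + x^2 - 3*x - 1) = -x^3 - 9*x^2 - 2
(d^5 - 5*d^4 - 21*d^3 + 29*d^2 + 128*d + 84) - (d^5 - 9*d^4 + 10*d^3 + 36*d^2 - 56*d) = 4*d^4 - 31*d^3 - 7*d^2 + 184*d + 84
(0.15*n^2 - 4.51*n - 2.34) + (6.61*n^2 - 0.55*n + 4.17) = 6.76*n^2 - 5.06*n + 1.83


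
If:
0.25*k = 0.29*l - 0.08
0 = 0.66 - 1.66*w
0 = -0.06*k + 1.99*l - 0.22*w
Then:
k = -0.28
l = 0.04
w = 0.40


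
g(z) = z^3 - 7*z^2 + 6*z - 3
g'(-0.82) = 19.50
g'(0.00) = 6.00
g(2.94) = -20.45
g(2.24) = -13.44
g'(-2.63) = 63.57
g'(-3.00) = 75.00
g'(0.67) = -2.03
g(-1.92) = -47.40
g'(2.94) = -9.23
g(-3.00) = -111.00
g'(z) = 3*z^2 - 14*z + 6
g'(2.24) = -10.31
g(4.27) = -27.16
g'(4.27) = 0.92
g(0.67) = -1.82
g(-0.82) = -13.18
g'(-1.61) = 36.32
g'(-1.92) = 43.94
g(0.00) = -3.00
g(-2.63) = -85.39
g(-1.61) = -34.98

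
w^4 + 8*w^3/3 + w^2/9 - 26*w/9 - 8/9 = (w - 1)*(w + 1/3)*(w + 4/3)*(w + 2)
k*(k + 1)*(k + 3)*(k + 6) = k^4 + 10*k^3 + 27*k^2 + 18*k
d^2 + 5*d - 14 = (d - 2)*(d + 7)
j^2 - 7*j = j*(j - 7)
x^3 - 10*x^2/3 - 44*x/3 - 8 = (x - 6)*(x + 2/3)*(x + 2)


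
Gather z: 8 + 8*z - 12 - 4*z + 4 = 4*z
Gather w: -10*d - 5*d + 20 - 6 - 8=6 - 15*d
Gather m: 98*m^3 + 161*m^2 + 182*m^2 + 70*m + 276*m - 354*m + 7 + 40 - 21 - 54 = 98*m^3 + 343*m^2 - 8*m - 28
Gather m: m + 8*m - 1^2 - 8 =9*m - 9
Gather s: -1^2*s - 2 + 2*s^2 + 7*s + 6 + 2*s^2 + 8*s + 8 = 4*s^2 + 14*s + 12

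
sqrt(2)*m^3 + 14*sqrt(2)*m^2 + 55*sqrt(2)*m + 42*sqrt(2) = (m + 6)*(m + 7)*(sqrt(2)*m + sqrt(2))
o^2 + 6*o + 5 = (o + 1)*(o + 5)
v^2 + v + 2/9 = (v + 1/3)*(v + 2/3)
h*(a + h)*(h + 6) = a*h^2 + 6*a*h + h^3 + 6*h^2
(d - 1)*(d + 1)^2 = d^3 + d^2 - d - 1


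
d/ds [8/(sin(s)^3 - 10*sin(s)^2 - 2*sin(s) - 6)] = 8*(-3*sin(s)^2 + 20*sin(s) + 2)*cos(s)/(sin(s)^3 - 10*sin(s)^2 - 2*sin(s) - 6)^2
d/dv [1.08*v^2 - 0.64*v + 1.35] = 2.16*v - 0.64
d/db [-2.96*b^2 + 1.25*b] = 1.25 - 5.92*b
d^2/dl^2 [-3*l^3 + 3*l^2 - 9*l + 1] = 6 - 18*l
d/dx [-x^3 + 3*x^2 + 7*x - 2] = -3*x^2 + 6*x + 7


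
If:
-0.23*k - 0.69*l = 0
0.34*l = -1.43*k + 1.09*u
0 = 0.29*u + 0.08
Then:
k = -0.23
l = 0.08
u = -0.28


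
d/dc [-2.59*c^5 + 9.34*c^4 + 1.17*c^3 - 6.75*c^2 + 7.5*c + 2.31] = -12.95*c^4 + 37.36*c^3 + 3.51*c^2 - 13.5*c + 7.5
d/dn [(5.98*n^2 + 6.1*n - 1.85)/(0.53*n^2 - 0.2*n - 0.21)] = (-4.429*n^2 - 0.5506*n - 1.651)/(0.2809*n^4 - 0.212*n^3 - 0.1826*n^2 + 0.084*n + 0.0441)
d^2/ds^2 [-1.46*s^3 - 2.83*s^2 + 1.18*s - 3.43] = -8.76*s - 5.66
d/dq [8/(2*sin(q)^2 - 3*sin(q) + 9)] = 8*(3 - 4*sin(q))*cos(q)/(-3*sin(q) - cos(2*q) + 10)^2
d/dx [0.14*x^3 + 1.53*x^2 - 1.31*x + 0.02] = 0.42*x^2 + 3.06*x - 1.31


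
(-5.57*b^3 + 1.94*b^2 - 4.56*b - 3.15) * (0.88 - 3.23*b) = 17.9911*b^4 - 11.1678*b^3 + 16.436*b^2 + 6.1617*b - 2.772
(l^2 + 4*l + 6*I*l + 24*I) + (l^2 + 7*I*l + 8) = 2*l^2 + 4*l + 13*I*l + 8 + 24*I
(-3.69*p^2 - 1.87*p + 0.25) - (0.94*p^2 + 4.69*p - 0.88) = -4.63*p^2 - 6.56*p + 1.13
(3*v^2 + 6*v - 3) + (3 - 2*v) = 3*v^2 + 4*v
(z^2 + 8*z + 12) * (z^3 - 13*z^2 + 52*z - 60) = z^5 - 5*z^4 - 40*z^3 + 200*z^2 + 144*z - 720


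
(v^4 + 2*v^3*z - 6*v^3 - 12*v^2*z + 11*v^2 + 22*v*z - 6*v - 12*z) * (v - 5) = v^5 + 2*v^4*z - 11*v^4 - 22*v^3*z + 41*v^3 + 82*v^2*z - 61*v^2 - 122*v*z + 30*v + 60*z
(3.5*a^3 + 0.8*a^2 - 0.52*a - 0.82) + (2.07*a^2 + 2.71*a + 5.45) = 3.5*a^3 + 2.87*a^2 + 2.19*a + 4.63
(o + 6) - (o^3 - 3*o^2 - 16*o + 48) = -o^3 + 3*o^2 + 17*o - 42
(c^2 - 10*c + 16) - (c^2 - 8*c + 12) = 4 - 2*c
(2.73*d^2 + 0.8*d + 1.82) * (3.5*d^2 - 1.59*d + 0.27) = 9.555*d^4 - 1.5407*d^3 + 5.8351*d^2 - 2.6778*d + 0.4914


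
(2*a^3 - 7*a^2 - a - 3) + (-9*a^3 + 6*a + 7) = -7*a^3 - 7*a^2 + 5*a + 4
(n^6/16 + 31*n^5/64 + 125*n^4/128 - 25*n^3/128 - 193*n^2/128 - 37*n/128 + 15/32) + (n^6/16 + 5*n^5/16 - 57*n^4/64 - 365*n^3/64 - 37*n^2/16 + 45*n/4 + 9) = n^6/8 + 51*n^5/64 + 11*n^4/128 - 755*n^3/128 - 489*n^2/128 + 1403*n/128 + 303/32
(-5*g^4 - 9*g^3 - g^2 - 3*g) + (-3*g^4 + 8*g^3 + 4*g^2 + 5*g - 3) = -8*g^4 - g^3 + 3*g^2 + 2*g - 3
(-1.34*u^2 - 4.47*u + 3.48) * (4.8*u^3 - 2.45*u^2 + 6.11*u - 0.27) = -6.432*u^5 - 18.173*u^4 + 19.4681*u^3 - 35.4759*u^2 + 22.4697*u - 0.9396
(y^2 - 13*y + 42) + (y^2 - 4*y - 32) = 2*y^2 - 17*y + 10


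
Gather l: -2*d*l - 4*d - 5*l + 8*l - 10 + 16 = -4*d + l*(3 - 2*d) + 6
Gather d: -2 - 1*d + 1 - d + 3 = 2 - 2*d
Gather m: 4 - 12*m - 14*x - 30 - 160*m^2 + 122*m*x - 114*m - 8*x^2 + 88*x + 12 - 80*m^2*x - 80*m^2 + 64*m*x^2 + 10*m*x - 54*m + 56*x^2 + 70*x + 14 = m^2*(-80*x - 240) + m*(64*x^2 + 132*x - 180) + 48*x^2 + 144*x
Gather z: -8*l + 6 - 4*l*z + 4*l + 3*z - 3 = -4*l + z*(3 - 4*l) + 3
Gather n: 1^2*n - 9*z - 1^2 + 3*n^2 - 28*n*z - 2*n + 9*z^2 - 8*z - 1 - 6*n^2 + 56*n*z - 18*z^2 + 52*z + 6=-3*n^2 + n*(28*z - 1) - 9*z^2 + 35*z + 4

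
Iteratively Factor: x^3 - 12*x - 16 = (x + 2)*(x^2 - 2*x - 8) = (x + 2)^2*(x - 4)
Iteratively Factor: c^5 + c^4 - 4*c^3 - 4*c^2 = (c - 2)*(c^4 + 3*c^3 + 2*c^2) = (c - 2)*(c + 2)*(c^3 + c^2) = c*(c - 2)*(c + 2)*(c^2 + c) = c*(c - 2)*(c + 1)*(c + 2)*(c)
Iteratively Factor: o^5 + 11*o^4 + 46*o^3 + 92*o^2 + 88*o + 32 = (o + 2)*(o^4 + 9*o^3 + 28*o^2 + 36*o + 16) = (o + 1)*(o + 2)*(o^3 + 8*o^2 + 20*o + 16) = (o + 1)*(o + 2)^2*(o^2 + 6*o + 8) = (o + 1)*(o + 2)^3*(o + 4)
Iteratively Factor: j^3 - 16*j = (j + 4)*(j^2 - 4*j) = (j - 4)*(j + 4)*(j)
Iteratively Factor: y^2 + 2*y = (y)*(y + 2)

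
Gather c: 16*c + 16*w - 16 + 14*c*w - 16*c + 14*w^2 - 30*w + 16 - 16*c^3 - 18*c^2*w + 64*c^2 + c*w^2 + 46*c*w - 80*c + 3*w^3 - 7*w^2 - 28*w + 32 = -16*c^3 + c^2*(64 - 18*w) + c*(w^2 + 60*w - 80) + 3*w^3 + 7*w^2 - 42*w + 32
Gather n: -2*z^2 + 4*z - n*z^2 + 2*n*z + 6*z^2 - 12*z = n*(-z^2 + 2*z) + 4*z^2 - 8*z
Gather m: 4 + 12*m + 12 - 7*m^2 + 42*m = -7*m^2 + 54*m + 16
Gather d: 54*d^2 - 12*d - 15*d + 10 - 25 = 54*d^2 - 27*d - 15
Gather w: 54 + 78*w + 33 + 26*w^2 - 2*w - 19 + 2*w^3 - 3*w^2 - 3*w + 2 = 2*w^3 + 23*w^2 + 73*w + 70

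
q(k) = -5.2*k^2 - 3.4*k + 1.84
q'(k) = -10.4*k - 3.4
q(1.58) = -16.51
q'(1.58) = -19.83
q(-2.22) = -16.24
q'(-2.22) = 19.69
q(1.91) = -23.62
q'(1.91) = -23.26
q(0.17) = 1.11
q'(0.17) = -5.17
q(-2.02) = -12.51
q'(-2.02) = 17.61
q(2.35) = -34.87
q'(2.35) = -27.84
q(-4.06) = -70.07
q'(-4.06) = 38.82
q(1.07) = -7.75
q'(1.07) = -14.53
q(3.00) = -55.16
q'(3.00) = -34.60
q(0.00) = 1.84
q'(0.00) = -3.40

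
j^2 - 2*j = j*(j - 2)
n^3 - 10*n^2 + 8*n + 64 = (n - 8)*(n - 4)*(n + 2)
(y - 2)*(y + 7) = y^2 + 5*y - 14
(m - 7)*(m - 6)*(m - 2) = m^3 - 15*m^2 + 68*m - 84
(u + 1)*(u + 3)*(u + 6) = u^3 + 10*u^2 + 27*u + 18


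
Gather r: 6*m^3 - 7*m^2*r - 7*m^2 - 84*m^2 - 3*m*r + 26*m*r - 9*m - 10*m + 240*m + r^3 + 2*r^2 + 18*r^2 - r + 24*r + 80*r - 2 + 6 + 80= 6*m^3 - 91*m^2 + 221*m + r^3 + 20*r^2 + r*(-7*m^2 + 23*m + 103) + 84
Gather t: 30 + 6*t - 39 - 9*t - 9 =-3*t - 18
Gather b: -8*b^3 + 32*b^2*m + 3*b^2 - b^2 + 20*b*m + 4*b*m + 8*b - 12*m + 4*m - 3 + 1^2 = -8*b^3 + b^2*(32*m + 2) + b*(24*m + 8) - 8*m - 2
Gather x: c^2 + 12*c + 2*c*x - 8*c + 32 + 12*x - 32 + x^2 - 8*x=c^2 + 4*c + x^2 + x*(2*c + 4)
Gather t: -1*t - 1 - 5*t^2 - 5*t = -5*t^2 - 6*t - 1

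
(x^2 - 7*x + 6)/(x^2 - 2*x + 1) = (x - 6)/(x - 1)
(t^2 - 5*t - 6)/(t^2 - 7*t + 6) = (t + 1)/(t - 1)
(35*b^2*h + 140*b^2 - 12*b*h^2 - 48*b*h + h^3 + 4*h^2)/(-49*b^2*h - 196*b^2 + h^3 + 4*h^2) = (-5*b + h)/(7*b + h)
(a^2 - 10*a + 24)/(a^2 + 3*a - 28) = (a - 6)/(a + 7)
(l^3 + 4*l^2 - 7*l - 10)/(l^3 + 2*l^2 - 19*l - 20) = (l - 2)/(l - 4)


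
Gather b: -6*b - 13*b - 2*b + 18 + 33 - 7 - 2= 42 - 21*b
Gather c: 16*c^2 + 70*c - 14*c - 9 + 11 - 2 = 16*c^2 + 56*c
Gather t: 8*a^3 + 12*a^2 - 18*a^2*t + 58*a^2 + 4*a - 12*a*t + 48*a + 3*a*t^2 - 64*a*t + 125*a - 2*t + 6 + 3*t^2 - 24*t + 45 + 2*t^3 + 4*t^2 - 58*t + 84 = 8*a^3 + 70*a^2 + 177*a + 2*t^3 + t^2*(3*a + 7) + t*(-18*a^2 - 76*a - 84) + 135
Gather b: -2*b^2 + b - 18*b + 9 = -2*b^2 - 17*b + 9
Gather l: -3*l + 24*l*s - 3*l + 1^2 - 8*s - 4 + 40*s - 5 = l*(24*s - 6) + 32*s - 8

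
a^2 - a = a*(a - 1)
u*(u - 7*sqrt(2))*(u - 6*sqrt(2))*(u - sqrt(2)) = u^4 - 14*sqrt(2)*u^3 + 110*u^2 - 84*sqrt(2)*u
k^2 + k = k*(k + 1)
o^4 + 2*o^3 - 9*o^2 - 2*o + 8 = (o - 2)*(o - 1)*(o + 1)*(o + 4)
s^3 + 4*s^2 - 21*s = s*(s - 3)*(s + 7)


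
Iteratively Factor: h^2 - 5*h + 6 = (h - 3)*(h - 2)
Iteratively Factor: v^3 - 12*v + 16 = (v - 2)*(v^2 + 2*v - 8) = (v - 2)*(v + 4)*(v - 2)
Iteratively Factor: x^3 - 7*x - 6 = (x + 1)*(x^2 - x - 6) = (x + 1)*(x + 2)*(x - 3)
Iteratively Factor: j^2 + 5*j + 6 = (j + 2)*(j + 3)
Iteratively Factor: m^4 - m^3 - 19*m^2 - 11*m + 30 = (m - 5)*(m^3 + 4*m^2 + m - 6) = (m - 5)*(m - 1)*(m^2 + 5*m + 6) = (m - 5)*(m - 1)*(m + 3)*(m + 2)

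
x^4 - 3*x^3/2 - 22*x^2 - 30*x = x*(x - 6)*(x + 2)*(x + 5/2)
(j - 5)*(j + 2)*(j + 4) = j^3 + j^2 - 22*j - 40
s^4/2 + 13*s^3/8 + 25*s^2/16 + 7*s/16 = s*(s/2 + 1/2)*(s + 1/2)*(s + 7/4)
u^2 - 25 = (u - 5)*(u + 5)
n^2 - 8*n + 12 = (n - 6)*(n - 2)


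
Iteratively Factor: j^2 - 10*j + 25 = (j - 5)*(j - 5)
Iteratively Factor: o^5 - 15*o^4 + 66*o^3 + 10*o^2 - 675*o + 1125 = (o - 5)*(o^4 - 10*o^3 + 16*o^2 + 90*o - 225) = (o - 5)*(o - 3)*(o^3 - 7*o^2 - 5*o + 75) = (o - 5)^2*(o - 3)*(o^2 - 2*o - 15) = (o - 5)^3*(o - 3)*(o + 3)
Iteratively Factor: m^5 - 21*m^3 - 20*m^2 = (m + 1)*(m^4 - m^3 - 20*m^2) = (m + 1)*(m + 4)*(m^3 - 5*m^2) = (m - 5)*(m + 1)*(m + 4)*(m^2) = m*(m - 5)*(m + 1)*(m + 4)*(m)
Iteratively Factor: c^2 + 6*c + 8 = (c + 4)*(c + 2)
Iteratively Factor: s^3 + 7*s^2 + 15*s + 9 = (s + 1)*(s^2 + 6*s + 9) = (s + 1)*(s + 3)*(s + 3)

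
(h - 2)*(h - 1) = h^2 - 3*h + 2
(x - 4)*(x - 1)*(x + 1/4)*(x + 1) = x^4 - 15*x^3/4 - 2*x^2 + 15*x/4 + 1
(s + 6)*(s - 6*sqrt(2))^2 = s^3 - 12*sqrt(2)*s^2 + 6*s^2 - 72*sqrt(2)*s + 72*s + 432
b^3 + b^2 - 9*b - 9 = (b - 3)*(b + 1)*(b + 3)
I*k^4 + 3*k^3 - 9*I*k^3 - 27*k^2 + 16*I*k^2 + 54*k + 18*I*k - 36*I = (k - 6)*(k - 3)*(k - 2*I)*(I*k + 1)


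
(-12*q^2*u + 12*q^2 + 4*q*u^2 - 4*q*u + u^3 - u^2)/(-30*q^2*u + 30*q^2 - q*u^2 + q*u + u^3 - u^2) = (12*q^2 - 4*q*u - u^2)/(30*q^2 + q*u - u^2)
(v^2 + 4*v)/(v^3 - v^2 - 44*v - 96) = v/(v^2 - 5*v - 24)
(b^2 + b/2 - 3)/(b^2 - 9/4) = 2*(b + 2)/(2*b + 3)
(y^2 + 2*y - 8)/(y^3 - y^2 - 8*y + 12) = (y + 4)/(y^2 + y - 6)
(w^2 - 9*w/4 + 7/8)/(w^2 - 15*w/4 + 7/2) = (w - 1/2)/(w - 2)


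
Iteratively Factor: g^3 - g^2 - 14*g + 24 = (g - 2)*(g^2 + g - 12) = (g - 3)*(g - 2)*(g + 4)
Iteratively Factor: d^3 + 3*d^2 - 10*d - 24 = (d - 3)*(d^2 + 6*d + 8) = (d - 3)*(d + 2)*(d + 4)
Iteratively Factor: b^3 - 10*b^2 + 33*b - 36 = (b - 4)*(b^2 - 6*b + 9) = (b - 4)*(b - 3)*(b - 3)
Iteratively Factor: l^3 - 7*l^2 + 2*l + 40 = (l + 2)*(l^2 - 9*l + 20) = (l - 4)*(l + 2)*(l - 5)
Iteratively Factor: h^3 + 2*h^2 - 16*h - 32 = (h + 4)*(h^2 - 2*h - 8) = (h - 4)*(h + 4)*(h + 2)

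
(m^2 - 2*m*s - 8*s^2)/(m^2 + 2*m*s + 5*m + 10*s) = (m - 4*s)/(m + 5)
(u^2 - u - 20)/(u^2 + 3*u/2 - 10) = 2*(u - 5)/(2*u - 5)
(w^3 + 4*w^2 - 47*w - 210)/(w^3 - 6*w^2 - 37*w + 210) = (w + 5)/(w - 5)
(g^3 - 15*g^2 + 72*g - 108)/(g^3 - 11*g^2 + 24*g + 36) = (g - 3)/(g + 1)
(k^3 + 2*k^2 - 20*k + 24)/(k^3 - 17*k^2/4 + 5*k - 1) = 4*(k + 6)/(4*k - 1)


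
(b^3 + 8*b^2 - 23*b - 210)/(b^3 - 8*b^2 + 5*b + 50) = (b^2 + 13*b + 42)/(b^2 - 3*b - 10)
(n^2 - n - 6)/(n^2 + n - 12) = (n + 2)/(n + 4)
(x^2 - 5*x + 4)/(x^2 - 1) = (x - 4)/(x + 1)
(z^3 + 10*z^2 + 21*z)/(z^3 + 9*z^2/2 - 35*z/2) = 2*(z + 3)/(2*z - 5)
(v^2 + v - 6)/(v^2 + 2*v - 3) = (v - 2)/(v - 1)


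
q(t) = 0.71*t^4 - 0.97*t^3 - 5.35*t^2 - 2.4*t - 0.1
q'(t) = 2.84*t^3 - 2.91*t^2 - 10.7*t - 2.4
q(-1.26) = -1.84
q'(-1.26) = 0.78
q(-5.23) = 536.09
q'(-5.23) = -432.31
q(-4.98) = 435.66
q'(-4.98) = -372.04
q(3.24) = -18.79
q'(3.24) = 28.98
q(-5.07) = 470.09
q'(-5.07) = -393.07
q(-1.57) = -1.45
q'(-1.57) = -3.76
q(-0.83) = -0.90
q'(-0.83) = 2.85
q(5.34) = 264.15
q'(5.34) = 289.94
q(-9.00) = 4953.59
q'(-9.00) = -2212.17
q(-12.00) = 15657.02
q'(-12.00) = -5200.56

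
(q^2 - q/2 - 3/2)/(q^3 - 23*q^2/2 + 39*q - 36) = (q + 1)/(q^2 - 10*q + 24)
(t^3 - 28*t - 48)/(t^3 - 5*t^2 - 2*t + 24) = (t^2 - 2*t - 24)/(t^2 - 7*t + 12)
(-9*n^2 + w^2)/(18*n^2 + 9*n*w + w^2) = (-3*n + w)/(6*n + w)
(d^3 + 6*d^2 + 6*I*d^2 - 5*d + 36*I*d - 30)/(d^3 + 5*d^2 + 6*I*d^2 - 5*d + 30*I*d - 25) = (d + 6)/(d + 5)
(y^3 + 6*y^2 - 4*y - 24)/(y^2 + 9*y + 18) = (y^2 - 4)/(y + 3)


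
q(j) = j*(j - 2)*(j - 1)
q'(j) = j*(j - 2) + j*(j - 1) + (j - 2)*(j - 1) = 3*j^2 - 6*j + 2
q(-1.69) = -16.78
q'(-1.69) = 20.71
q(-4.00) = -120.00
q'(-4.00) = 74.00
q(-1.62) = -15.36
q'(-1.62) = 19.59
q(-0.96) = -5.57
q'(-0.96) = 10.52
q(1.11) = -0.11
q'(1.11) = -0.96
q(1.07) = -0.07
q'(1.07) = -0.99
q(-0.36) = -1.16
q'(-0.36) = 4.55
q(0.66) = 0.30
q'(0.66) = -0.65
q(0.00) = 0.00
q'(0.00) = 2.00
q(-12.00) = -2184.00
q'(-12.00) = 506.00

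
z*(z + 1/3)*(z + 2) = z^3 + 7*z^2/3 + 2*z/3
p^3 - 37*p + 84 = (p - 4)*(p - 3)*(p + 7)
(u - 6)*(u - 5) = u^2 - 11*u + 30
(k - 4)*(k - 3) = k^2 - 7*k + 12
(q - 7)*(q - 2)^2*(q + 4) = q^4 - 7*q^3 - 12*q^2 + 100*q - 112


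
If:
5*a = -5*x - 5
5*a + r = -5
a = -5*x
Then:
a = -5/4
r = 5/4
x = 1/4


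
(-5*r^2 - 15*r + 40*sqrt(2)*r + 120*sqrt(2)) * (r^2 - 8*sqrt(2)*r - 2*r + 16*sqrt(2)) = -5*r^4 - 5*r^3 + 80*sqrt(2)*r^3 - 610*r^2 + 80*sqrt(2)*r^2 - 480*sqrt(2)*r - 640*r + 3840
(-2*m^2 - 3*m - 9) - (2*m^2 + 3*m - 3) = -4*m^2 - 6*m - 6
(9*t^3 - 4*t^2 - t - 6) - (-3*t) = 9*t^3 - 4*t^2 + 2*t - 6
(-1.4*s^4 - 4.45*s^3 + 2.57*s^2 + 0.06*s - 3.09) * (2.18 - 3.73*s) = 5.222*s^5 + 13.5465*s^4 - 19.2871*s^3 + 5.3788*s^2 + 11.6565*s - 6.7362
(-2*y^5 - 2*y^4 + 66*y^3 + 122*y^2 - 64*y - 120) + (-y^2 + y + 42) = -2*y^5 - 2*y^4 + 66*y^3 + 121*y^2 - 63*y - 78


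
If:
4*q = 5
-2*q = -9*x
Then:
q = 5/4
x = 5/18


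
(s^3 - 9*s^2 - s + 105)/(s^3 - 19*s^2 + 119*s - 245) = (s + 3)/(s - 7)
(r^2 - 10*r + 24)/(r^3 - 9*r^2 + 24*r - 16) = (r - 6)/(r^2 - 5*r + 4)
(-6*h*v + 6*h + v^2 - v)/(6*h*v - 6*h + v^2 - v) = (-6*h + v)/(6*h + v)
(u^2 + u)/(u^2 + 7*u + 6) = u/(u + 6)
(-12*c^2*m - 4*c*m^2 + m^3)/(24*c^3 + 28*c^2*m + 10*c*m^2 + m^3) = m*(-6*c + m)/(12*c^2 + 8*c*m + m^2)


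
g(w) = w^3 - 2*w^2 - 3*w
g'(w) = 3*w^2 - 4*w - 3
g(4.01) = 20.29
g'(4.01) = 29.20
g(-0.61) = 0.86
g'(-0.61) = 0.56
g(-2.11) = -11.97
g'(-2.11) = 18.80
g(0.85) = -3.38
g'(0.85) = -4.23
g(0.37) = -1.33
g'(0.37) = -4.07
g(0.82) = -3.25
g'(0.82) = -4.26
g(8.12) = 379.16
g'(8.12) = 162.32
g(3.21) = 2.84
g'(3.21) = 15.07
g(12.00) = 1404.00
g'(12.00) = 381.00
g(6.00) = 126.00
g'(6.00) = 81.00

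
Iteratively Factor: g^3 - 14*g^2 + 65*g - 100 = (g - 4)*(g^2 - 10*g + 25) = (g - 5)*(g - 4)*(g - 5)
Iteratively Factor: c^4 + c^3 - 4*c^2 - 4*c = (c + 1)*(c^3 - 4*c) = (c - 2)*(c + 1)*(c^2 + 2*c) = (c - 2)*(c + 1)*(c + 2)*(c)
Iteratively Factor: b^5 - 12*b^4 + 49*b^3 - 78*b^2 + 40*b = (b - 4)*(b^4 - 8*b^3 + 17*b^2 - 10*b) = (b - 4)*(b - 2)*(b^3 - 6*b^2 + 5*b) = b*(b - 4)*(b - 2)*(b^2 - 6*b + 5) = b*(b - 5)*(b - 4)*(b - 2)*(b - 1)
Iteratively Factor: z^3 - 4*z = (z)*(z^2 - 4) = z*(z - 2)*(z + 2)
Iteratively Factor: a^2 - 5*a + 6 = (a - 2)*(a - 3)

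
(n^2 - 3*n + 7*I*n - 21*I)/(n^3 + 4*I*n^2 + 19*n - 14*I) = (n - 3)/(n^2 - 3*I*n - 2)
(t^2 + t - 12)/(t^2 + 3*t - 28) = (t^2 + t - 12)/(t^2 + 3*t - 28)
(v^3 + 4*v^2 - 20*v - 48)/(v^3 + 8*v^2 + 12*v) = (v - 4)/v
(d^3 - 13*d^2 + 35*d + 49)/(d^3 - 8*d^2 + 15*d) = (d^3 - 13*d^2 + 35*d + 49)/(d*(d^2 - 8*d + 15))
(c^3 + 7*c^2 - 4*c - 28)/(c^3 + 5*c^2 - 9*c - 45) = (c^3 + 7*c^2 - 4*c - 28)/(c^3 + 5*c^2 - 9*c - 45)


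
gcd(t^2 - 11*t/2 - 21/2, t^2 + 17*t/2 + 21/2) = t + 3/2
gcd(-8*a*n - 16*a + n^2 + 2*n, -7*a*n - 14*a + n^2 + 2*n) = n + 2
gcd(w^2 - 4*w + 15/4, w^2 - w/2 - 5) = w - 5/2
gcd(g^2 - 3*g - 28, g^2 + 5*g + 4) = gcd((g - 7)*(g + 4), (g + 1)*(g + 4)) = g + 4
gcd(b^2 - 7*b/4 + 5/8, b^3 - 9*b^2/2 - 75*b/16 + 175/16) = b - 5/4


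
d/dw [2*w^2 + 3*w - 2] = 4*w + 3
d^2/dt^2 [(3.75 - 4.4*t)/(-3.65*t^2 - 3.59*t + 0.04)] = ((4.4*t - 3.75)*(7.3*t + 3.59)*(14.6*t + 7.18) - (96.36*t + 4.217)*(3.65*t^2 + 3.59*t - 0.04))/(3.65*t^2 + 3.59*t - 0.04)^3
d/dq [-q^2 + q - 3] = 1 - 2*q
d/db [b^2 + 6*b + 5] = 2*b + 6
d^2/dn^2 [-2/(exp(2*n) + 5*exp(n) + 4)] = 2*(-2*(2*exp(n) + 5)^2*exp(n) + (4*exp(n) + 5)*(exp(2*n) + 5*exp(n) + 4))*exp(n)/(exp(2*n) + 5*exp(n) + 4)^3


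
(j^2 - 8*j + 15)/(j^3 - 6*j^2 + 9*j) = (j - 5)/(j*(j - 3))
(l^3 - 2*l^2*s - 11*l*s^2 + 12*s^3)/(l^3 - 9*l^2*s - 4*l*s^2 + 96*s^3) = (-l + s)/(-l + 8*s)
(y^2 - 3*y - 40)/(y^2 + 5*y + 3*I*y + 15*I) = (y - 8)/(y + 3*I)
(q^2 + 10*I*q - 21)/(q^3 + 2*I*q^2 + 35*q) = (q + 3*I)/(q*(q - 5*I))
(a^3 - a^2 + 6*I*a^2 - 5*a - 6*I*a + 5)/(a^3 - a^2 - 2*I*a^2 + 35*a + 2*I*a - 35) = (a + I)/(a - 7*I)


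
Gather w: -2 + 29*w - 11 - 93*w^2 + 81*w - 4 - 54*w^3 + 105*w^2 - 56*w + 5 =-54*w^3 + 12*w^2 + 54*w - 12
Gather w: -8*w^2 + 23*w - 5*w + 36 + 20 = -8*w^2 + 18*w + 56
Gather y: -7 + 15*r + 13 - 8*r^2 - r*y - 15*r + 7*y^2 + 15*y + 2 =-8*r^2 + 7*y^2 + y*(15 - r) + 8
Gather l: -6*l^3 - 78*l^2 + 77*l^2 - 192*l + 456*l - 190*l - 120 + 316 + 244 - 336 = -6*l^3 - l^2 + 74*l + 104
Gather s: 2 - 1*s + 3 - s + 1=6 - 2*s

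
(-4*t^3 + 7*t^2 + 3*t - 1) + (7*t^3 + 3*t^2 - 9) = 3*t^3 + 10*t^2 + 3*t - 10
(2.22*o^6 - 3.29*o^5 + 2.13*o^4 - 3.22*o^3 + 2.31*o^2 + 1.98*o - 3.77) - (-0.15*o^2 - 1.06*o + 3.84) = 2.22*o^6 - 3.29*o^5 + 2.13*o^4 - 3.22*o^3 + 2.46*o^2 + 3.04*o - 7.61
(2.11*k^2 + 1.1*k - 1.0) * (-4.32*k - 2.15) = -9.1152*k^3 - 9.2885*k^2 + 1.955*k + 2.15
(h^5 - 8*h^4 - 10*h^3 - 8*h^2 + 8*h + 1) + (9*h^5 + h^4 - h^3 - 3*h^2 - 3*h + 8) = 10*h^5 - 7*h^4 - 11*h^3 - 11*h^2 + 5*h + 9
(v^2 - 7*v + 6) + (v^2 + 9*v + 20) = 2*v^2 + 2*v + 26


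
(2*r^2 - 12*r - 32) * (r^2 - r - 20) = 2*r^4 - 14*r^3 - 60*r^2 + 272*r + 640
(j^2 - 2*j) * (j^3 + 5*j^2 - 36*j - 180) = j^5 + 3*j^4 - 46*j^3 - 108*j^2 + 360*j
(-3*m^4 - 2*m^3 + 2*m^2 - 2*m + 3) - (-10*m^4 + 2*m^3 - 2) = 7*m^4 - 4*m^3 + 2*m^2 - 2*m + 5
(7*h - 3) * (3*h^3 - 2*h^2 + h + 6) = 21*h^4 - 23*h^3 + 13*h^2 + 39*h - 18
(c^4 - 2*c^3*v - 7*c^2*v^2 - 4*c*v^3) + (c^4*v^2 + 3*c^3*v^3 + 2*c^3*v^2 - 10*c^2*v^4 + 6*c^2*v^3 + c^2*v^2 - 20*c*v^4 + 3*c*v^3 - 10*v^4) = c^4*v^2 + c^4 + 3*c^3*v^3 + 2*c^3*v^2 - 2*c^3*v - 10*c^2*v^4 + 6*c^2*v^3 - 6*c^2*v^2 - 20*c*v^4 - c*v^3 - 10*v^4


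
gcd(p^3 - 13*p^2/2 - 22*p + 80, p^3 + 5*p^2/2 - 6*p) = p + 4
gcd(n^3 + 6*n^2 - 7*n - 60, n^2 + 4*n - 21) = n - 3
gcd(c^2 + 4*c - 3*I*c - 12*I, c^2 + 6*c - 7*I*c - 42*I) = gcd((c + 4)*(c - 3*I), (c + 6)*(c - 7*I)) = 1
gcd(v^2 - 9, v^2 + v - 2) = 1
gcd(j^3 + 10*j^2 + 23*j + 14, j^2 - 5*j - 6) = j + 1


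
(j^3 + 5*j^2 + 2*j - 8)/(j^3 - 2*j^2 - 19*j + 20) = (j + 2)/(j - 5)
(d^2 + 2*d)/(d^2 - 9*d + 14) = d*(d + 2)/(d^2 - 9*d + 14)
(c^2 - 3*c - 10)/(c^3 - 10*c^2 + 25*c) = (c + 2)/(c*(c - 5))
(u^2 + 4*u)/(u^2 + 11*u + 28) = u/(u + 7)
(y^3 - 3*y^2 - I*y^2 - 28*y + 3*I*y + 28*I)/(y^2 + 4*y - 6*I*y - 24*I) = (y^2 - y*(7 + I) + 7*I)/(y - 6*I)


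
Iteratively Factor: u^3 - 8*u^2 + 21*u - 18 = (u - 2)*(u^2 - 6*u + 9) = (u - 3)*(u - 2)*(u - 3)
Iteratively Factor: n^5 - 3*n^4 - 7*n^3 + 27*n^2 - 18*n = (n - 1)*(n^4 - 2*n^3 - 9*n^2 + 18*n) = n*(n - 1)*(n^3 - 2*n^2 - 9*n + 18) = n*(n - 2)*(n - 1)*(n^2 - 9) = n*(n - 3)*(n - 2)*(n - 1)*(n + 3)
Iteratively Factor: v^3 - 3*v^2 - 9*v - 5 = (v + 1)*(v^2 - 4*v - 5) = (v - 5)*(v + 1)*(v + 1)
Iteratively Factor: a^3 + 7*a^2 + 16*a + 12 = (a + 2)*(a^2 + 5*a + 6) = (a + 2)^2*(a + 3)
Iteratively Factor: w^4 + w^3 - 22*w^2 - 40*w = (w + 4)*(w^3 - 3*w^2 - 10*w) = (w + 2)*(w + 4)*(w^2 - 5*w) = w*(w + 2)*(w + 4)*(w - 5)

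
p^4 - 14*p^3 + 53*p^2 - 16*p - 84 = (p - 7)*(p - 6)*(p - 2)*(p + 1)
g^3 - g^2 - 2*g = g*(g - 2)*(g + 1)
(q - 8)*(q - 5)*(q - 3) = q^3 - 16*q^2 + 79*q - 120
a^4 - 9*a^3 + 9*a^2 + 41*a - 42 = (a - 7)*(a - 3)*(a - 1)*(a + 2)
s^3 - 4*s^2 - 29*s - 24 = (s - 8)*(s + 1)*(s + 3)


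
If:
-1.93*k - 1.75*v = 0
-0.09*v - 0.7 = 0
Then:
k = 7.05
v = -7.78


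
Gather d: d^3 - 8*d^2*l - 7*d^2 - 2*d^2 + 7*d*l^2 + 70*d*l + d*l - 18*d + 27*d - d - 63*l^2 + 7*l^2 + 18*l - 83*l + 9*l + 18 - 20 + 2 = d^3 + d^2*(-8*l - 9) + d*(7*l^2 + 71*l + 8) - 56*l^2 - 56*l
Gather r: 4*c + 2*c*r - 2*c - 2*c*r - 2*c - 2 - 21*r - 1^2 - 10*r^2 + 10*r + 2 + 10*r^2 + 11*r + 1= 0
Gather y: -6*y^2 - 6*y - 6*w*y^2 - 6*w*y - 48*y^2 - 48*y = y^2*(-6*w - 54) + y*(-6*w - 54)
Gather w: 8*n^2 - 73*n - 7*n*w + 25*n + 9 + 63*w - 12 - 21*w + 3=8*n^2 - 48*n + w*(42 - 7*n)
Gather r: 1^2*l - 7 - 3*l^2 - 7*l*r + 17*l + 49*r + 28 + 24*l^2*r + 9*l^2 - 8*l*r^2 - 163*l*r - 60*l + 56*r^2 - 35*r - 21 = 6*l^2 - 42*l + r^2*(56 - 8*l) + r*(24*l^2 - 170*l + 14)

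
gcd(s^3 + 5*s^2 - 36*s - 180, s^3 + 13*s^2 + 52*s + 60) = s^2 + 11*s + 30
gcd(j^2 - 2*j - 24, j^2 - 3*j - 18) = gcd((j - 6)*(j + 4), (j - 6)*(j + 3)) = j - 6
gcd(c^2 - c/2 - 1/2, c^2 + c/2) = c + 1/2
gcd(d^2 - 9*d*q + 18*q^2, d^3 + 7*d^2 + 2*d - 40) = 1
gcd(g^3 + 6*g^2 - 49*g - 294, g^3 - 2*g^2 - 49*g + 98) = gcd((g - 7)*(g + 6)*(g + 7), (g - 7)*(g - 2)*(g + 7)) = g^2 - 49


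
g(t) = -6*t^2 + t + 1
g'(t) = 1 - 12*t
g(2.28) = -27.91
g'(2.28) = -26.36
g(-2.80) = -48.84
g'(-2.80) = 34.60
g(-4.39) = -119.02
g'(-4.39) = 53.68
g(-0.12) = 0.79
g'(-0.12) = 2.44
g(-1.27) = -9.95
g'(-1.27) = 16.24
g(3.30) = -61.04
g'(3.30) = -38.60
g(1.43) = -9.84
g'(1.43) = -16.16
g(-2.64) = -43.46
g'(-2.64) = 32.68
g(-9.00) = -494.00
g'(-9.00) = 109.00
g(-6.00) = -221.00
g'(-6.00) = 73.00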